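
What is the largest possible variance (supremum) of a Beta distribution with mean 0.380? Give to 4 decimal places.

For fixed mean μ the Beta variance is μ(1−μ)/(α+β+1), increasing as α+β decreases.
Its least upper bound (not attained) is μ(1−μ) = 0.380·0.620 = 0.2356.

0.2356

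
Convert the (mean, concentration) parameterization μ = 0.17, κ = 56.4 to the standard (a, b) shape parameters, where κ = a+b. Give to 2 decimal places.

a = 9.59, b = 46.81

a = μκ = 0.17×56.4 = 9.59 and b = (1−μ)κ = 0.83×56.4 = 46.81.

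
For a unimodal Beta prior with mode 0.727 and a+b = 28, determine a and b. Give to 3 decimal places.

a = 19.902, b = 8.098

Since the density peak of Beta(a,b) is at (a−1)/(a+b−2),
a = 1 + 0.727(28−2) = 19.902 and b = 28 − 19.902 = 8.098.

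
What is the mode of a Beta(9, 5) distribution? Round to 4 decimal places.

0.6667

The density x^(α−1)(1−x)^(β−1) is maximised at (α−1)/(α+β−2) = 8/12 = 0.6667.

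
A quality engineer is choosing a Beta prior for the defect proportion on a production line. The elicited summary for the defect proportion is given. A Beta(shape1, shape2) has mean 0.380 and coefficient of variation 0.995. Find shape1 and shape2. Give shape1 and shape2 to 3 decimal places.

Var = (CV·μ)² = (0.995×0.380)² = 0.142960.
shape1+shape2 = μ(1−μ)/Var − 1 = 0.235600/0.142960 − 1 = 0.6480.
Thus shape1 = 0.380·0.6480 = 0.246 and shape2 = 0.620·0.6480 = 0.402.

shape1 = 0.246, shape2 = 0.402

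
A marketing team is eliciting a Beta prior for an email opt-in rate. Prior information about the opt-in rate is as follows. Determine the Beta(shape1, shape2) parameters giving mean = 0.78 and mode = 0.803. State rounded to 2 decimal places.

shape1 = 20.55, shape2 = 5.80

With s = shape1+shape2: μ = shape1/s and mode = (shape1−1)/(s−2). Eliminating shape1 = μs,
μs − 1 = m(s−2) ⇒ s(μ−m) = 1−2m ⇒ s = -0.606/-0.023 = 26.3478.
So shape1 = μs = 20.55, shape2 = (1−μ)s = 5.80.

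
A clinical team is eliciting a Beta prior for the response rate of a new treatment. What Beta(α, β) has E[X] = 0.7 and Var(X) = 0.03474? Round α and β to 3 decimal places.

Let s = α+β. The Beta variance is μ(1−μ)/(s+1).
So s+1 = μ(1−μ)/σ² = (0.7×0.3)/0.03474 = 0.21/0.03474 = 6.0449, giving s = 5.0449.
Then α = μs = 0.7×5.0449 = 3.531 and β = (1−μ)s = 0.3×5.0449 = 1.513.

α = 3.531, β = 1.513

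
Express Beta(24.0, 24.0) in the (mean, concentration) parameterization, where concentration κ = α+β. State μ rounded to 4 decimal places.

μ = 0.5000, κ = 48.0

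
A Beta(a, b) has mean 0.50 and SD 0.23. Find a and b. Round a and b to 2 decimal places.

a = 1.86, b = 1.86

σ² = 0.23² = 0.0529.
With s = a+b, Var = μ(1−μ)/(s+1), so s+1 = (0.50×0.50)/0.0529 = 4.7259 and s = 3.7259.
a = μs = 1.86, b = (1−μ)s = 1.86.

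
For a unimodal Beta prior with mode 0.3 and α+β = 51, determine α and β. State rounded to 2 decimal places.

For α,β>1 the mode is (α−1)/(α+β−2), so α = mode·(κ−2)+1 = 0.3×49+1 = 15.70.
And β = (1−mode)·(κ−2)+1 = 0.7×49+1 = 35.30.

α = 15.70, β = 35.30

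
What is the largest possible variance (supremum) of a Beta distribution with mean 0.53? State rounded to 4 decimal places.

Var = μ(1−μ)/(α+β+1), which approaches μ(1−μ) as α+β → 0.
So the supremum is μ(1−μ) = 0.53×0.47 = 0.2491.

0.2491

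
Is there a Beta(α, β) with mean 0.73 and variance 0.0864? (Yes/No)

Yes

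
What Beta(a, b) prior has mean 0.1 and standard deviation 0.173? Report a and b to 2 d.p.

a = 0.20, b = 1.81

σ² = 0.173² = 0.029929.
With s = a+b, Var = μ(1−μ)/(s+1), so s+1 = (0.1×0.9)/0.029929 = 3.0071 and s = 2.0071.
a = μs = 0.20, b = (1−μ)s = 1.81.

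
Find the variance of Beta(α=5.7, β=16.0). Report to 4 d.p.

Var = αβ/[(α+β)²(α+β+1)] = (5.7×16.0)/(21.7²×22.7) = 91.20/10689.203 = 0.0085.

0.0085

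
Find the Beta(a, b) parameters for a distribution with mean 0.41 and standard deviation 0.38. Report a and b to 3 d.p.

a = 0.277, b = 0.398

Variance = 0.38² = 0.1444. The moment-matching identity a+b = μ(1−μ)/Var − 1 gives
a+b = 0.2419/0.1444 − 1 = 0.6752, so a = μ·0.6752 = 0.277 and b = (1−μ)·0.6752 = 0.398.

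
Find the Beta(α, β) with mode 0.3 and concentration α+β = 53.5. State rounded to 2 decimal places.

α = 16.45, β = 37.05

For α,β>1 the mode is (α−1)/(α+β−2), so α = mode·(κ−2)+1 = 0.3×51.5+1 = 16.45.
And β = (1−mode)·(κ−2)+1 = 0.7×51.5+1 = 37.05.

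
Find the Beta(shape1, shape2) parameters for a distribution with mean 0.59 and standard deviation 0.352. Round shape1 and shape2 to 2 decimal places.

shape1 = 0.56, shape2 = 0.39

First σ² = 0.123904. Setting shape1 = μn, shape2 = (1−μ)n with n = shape1+shape2,
μ(1−μ)/(n+1) = 0.123904 ⇒ n+1 = 0.2419/0.123904 = 1.9523 ⇒ n = 0.9523.
Hence shape1 = 0.59×0.9523 = 0.56, shape2 = 0.41×0.9523 = 0.39.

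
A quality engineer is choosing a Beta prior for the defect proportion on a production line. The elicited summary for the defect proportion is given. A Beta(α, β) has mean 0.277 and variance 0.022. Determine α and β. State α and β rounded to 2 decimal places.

α = 2.24, β = 5.86

Write ν = α+β; then α = μν and Var = μ(1−μ)/(ν+1).
ν = μ(1−μ)/Var − 1 = 0.200271/0.022 − 1 = 8.1032.
α = 0.277·8.1032 = 2.24, β = 0.723·8.1032 = 5.86.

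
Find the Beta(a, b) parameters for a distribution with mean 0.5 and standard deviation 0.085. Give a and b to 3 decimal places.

First σ² = 0.007225. Setting a = μn, b = (1−μ)n with n = a+b,
μ(1−μ)/(n+1) = 0.007225 ⇒ n+1 = 0.25/0.007225 = 34.6021 ⇒ n = 33.6021.
Hence a = 0.5×33.6021 = 16.801, b = 0.5×33.6021 = 16.801.

a = 16.801, b = 16.801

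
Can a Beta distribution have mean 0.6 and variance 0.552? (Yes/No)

No

A Beta with mean μ has variance μ(1−μ)/(α+β+1) < μ(1−μ).
Here μ(1−μ) = 0.6×0.4 = 0.24, and 0.552 ≥ 0.24.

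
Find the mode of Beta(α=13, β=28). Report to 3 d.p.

0.308

With α,β > 1, mode = (α−1)/(α+β−2) = 12/39 = 0.308.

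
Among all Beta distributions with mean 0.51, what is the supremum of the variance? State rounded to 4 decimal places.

0.2499

For fixed mean μ the Beta variance is μ(1−μ)/(α+β+1), increasing as α+β decreases.
Its least upper bound (not attained) is μ(1−μ) = 0.51·0.49 = 0.2499.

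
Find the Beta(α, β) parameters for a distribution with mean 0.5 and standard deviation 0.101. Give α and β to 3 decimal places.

Variance = 0.101² = 0.010201. The moment-matching identity α+β = μ(1−μ)/Var − 1 gives
α+β = 0.25/0.010201 − 1 = 23.5074, so α = μ·23.5074 = 11.754 and β = (1−μ)·23.5074 = 11.754.

α = 11.754, β = 11.754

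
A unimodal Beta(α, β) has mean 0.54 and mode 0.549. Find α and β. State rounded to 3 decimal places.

α = 5.880, β = 5.009

Let s = α+β. Mean gives α = μs = 0.54s; mode gives (α−1)/(s−2) = 0.549.
Substituting: 0.54s − 1 = 0.549(s−2) = 0.549s − 1.098, so -0.009s = -0.098 and s = 10.8889.
Then α = 0.54×10.8889 = 5.880 and β = s−α = 5.009.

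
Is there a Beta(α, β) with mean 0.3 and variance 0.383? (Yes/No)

A Beta with mean μ has variance μ(1−μ)/(α+β+1) < μ(1−μ).
Here μ(1−μ) = 0.3×0.7 = 0.21, and 0.383 ≥ 0.21.

No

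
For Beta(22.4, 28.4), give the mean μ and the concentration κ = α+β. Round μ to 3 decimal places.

μ = 0.441, κ = 50.8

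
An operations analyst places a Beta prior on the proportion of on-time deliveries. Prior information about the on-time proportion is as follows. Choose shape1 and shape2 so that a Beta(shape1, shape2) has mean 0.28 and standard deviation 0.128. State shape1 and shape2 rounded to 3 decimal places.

shape1 = 3.165, shape2 = 8.139

σ² = 0.128² = 0.016384.
With s = shape1+shape2, Var = μ(1−μ)/(s+1), so s+1 = (0.28×0.72)/0.016384 = 12.3047 and s = 11.3047.
shape1 = μs = 3.165, shape2 = (1−μ)s = 8.139.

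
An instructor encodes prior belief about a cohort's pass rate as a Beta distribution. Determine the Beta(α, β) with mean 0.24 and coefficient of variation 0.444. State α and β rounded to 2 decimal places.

Var = (CV·μ)² = (0.444×0.24)² = 0.011355.
α+β = μ(1−μ)/Var − 1 = 0.1824/0.011355 − 1 = 15.0634.
Thus α = 0.24·15.0634 = 3.62 and β = 0.76·15.0634 = 11.45.

α = 3.62, β = 11.45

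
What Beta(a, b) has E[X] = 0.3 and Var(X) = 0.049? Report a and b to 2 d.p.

a = 0.99, b = 2.30

Let s = a+b. The Beta variance is μ(1−μ)/(s+1).
So s+1 = μ(1−μ)/σ² = (0.3×0.7)/0.049 = 0.21/0.049 = 4.2857, giving s = 3.2857.
Then a = μs = 0.3×3.2857 = 0.99 and b = (1−μ)s = 0.7×3.2857 = 2.30.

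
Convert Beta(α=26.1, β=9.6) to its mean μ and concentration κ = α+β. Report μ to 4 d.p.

μ = 0.7311, κ = 35.7

κ = α+β = 26.1+9.6 = 35.7; μ = α/κ = 26.1/35.7 = 0.7311.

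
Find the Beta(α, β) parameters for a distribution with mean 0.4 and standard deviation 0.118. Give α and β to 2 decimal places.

α = 6.49, β = 9.74

First σ² = 0.013924. Setting α = μn, β = (1−μ)n with n = α+β,
μ(1−μ)/(n+1) = 0.013924 ⇒ n+1 = 0.24/0.013924 = 17.2364 ⇒ n = 16.2364.
Hence α = 0.4×16.2364 = 6.49, β = 0.6×16.2364 = 9.74.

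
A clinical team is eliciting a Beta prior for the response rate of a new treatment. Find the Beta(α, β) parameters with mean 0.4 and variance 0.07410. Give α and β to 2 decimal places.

α = 0.90, β = 1.34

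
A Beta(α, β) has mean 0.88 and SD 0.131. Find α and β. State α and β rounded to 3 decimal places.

α = 4.535, β = 0.618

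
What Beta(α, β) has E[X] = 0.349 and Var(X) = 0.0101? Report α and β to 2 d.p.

Write ν = α+β; then α = μν and Var = μ(1−μ)/(ν+1).
ν = μ(1−μ)/Var − 1 = 0.227199/0.0101 − 1 = 21.4950.
α = 0.349·21.4950 = 7.50, β = 0.651·21.4950 = 13.99.

α = 7.50, β = 13.99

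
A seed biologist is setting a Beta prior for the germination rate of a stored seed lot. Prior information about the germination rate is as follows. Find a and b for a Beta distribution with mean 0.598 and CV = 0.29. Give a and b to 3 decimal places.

Var = (CV·μ)² = (0.29×0.598)² = 0.030074.
a+b = μ(1−μ)/Var − 1 = 0.240396/0.030074 − 1 = 6.9934.
Thus a = 0.598·6.9934 = 4.182 and b = 0.402·6.9934 = 2.811.

a = 4.182, b = 2.811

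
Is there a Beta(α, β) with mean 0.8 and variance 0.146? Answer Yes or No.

A Beta with mean μ has variance μ(1−μ)/(α+β+1) < μ(1−μ).
Here μ(1−μ) = 0.8×0.2 = 0.16, and 0.146 < 0.16.

Yes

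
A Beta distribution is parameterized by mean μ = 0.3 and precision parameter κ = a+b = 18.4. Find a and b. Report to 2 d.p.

Split κ in proportion μ : (1−μ): a = 0.3·18.4 = 5.52, b = 18.4 − 5.52 = 12.88.

a = 5.52, b = 12.88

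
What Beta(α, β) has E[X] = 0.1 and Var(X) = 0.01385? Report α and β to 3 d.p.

Let s = α+β. The Beta variance is μ(1−μ)/(s+1).
So s+1 = μ(1−μ)/σ² = (0.1×0.9)/0.01385 = 0.09/0.01385 = 6.4982, giving s = 5.4982.
Then α = μs = 0.1×5.4982 = 0.550 and β = (1−μ)s = 0.9×5.4982 = 4.948.

α = 0.550, β = 4.948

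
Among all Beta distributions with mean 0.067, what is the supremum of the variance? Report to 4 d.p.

0.0625

Var = μ(1−μ)/(α+β+1), which approaches μ(1−μ) as α+β → 0.
So the supremum is μ(1−μ) = 0.067×0.933 = 0.0625.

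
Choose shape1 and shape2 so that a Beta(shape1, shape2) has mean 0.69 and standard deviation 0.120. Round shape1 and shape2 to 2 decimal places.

First σ² = 0.014400. Setting shape1 = μn, shape2 = (1−μ)n with n = shape1+shape2,
μ(1−μ)/(n+1) = 0.014400 ⇒ n+1 = 0.2139/0.014400 = 14.8542 ⇒ n = 13.8542.
Hence shape1 = 0.69×13.8542 = 9.56, shape2 = 0.31×13.8542 = 4.29.

shape1 = 9.56, shape2 = 4.29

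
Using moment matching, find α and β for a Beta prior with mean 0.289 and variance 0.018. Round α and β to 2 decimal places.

Write ν = α+β; then α = μν and Var = μ(1−μ)/(ν+1).
ν = μ(1−μ)/Var − 1 = 0.205479/0.018 − 1 = 10.4155.
α = 0.289·10.4155 = 3.01, β = 0.711·10.4155 = 7.41.

α = 3.01, β = 7.41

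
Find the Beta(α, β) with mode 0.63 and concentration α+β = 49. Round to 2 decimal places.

Since the density peak of Beta(α,β) is at (α−1)/(α+β−2),
α = 1 + 0.63(49−2) = 30.61 and β = 49 − 30.61 = 18.39.

α = 30.61, β = 18.39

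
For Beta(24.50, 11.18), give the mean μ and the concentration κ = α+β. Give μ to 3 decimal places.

μ = 0.687, κ = 35.68

κ = α+β = 24.50+11.18 = 35.68; μ = α/κ = 24.50/35.68 = 0.687.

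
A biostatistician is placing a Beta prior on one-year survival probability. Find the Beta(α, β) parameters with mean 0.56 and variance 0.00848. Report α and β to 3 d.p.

α = 15.712, β = 12.345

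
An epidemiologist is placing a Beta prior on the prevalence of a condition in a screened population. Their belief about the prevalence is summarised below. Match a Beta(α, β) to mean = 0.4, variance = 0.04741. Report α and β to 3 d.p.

By moment matching, α+β = μ(1−μ)/σ² − 1 = (0.4·0.6)/0.04741 − 1 = 5.0622 − 1 = 4.0622.
Since α/(α+β) = μ, α = 0.4·4.0622 = 1.625 and β = 0.6·4.0622 = 2.437.

α = 1.625, β = 2.437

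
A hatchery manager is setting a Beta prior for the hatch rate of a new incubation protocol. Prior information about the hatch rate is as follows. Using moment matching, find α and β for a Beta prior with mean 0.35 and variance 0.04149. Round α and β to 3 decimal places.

α = 1.569, β = 2.914

Let s = α+β. The Beta variance is μ(1−μ)/(s+1).
So s+1 = μ(1−μ)/σ² = (0.35×0.65)/0.04149 = 0.2275/0.04149 = 5.4832, giving s = 4.4832.
Then α = μs = 0.35×4.4832 = 1.569 and β = (1−μ)s = 0.65×4.4832 = 2.914.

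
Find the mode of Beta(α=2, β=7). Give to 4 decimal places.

With α,β > 1, mode = (α−1)/(α+β−2) = 1/7 = 0.1429.

0.1429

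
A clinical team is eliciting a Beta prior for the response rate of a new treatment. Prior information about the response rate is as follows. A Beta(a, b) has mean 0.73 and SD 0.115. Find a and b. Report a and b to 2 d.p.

σ² = 0.115² = 0.013225.
With s = a+b, Var = μ(1−μ)/(s+1), so s+1 = (0.73×0.27)/0.013225 = 14.9036 and s = 13.9036.
a = μs = 10.15, b = (1−μ)s = 3.75.

a = 10.15, b = 3.75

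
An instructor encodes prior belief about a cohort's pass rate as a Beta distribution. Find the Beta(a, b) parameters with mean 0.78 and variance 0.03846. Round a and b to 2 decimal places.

By moment matching, a+b = μ(1−μ)/σ² − 1 = (0.78·0.22)/0.03846 − 1 = 4.4618 − 1 = 3.4618.
Since a/(a+b) = μ, a = 0.78·3.4618 = 2.70 and b = 0.22·3.4618 = 0.76.

a = 2.70, b = 0.76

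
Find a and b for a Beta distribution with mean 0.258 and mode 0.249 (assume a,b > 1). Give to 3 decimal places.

a = 14.391, b = 41.387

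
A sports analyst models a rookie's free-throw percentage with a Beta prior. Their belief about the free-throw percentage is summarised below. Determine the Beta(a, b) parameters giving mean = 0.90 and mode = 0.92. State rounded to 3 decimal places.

a = 37.800, b = 4.200

Let s = a+b. Mean gives a = μs = 0.90s; mode gives (a−1)/(s−2) = 0.92.
Substituting: 0.90s − 1 = 0.92(s−2) = 0.92s − 1.84, so -0.02s = -0.84 and s = 42.0000.
Then a = 0.90×42.0000 = 37.800 and b = s−a = 4.200.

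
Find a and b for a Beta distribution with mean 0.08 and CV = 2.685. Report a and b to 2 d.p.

a = 0.05, b = 0.55

σ = CV·μ = 2.685×0.08 = 0.21480, so σ² = 0.046139.
s+1 = μ(1−μ)/σ² = 0.0736/0.046139 = 1.5952, so s = a+b = 0.5952.
a = μs = 0.05, b = (1−μ)s = 0.55.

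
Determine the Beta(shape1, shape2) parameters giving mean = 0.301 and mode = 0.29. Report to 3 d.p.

shape1 = 11.493, shape2 = 26.689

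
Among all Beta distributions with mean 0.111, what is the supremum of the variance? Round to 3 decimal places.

0.099

For fixed mean μ the Beta variance is μ(1−μ)/(α+β+1), increasing as α+β decreases.
Its least upper bound (not attained) is μ(1−μ) = 0.111·0.889 = 0.099.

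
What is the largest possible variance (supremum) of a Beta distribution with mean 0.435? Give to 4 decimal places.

0.2458

For fixed mean μ the Beta variance is μ(1−μ)/(α+β+1), increasing as α+β decreases.
Its least upper bound (not attained) is μ(1−μ) = 0.435·0.565 = 0.2458.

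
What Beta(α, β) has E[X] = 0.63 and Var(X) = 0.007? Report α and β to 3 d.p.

α = 20.349, β = 11.951

By moment matching, α+β = μ(1−μ)/σ² − 1 = (0.63·0.37)/0.007 − 1 = 33.3000 − 1 = 32.3000.
Since α/(α+β) = μ, α = 0.63·32.3000 = 20.349 and β = 0.37·32.3000 = 11.951.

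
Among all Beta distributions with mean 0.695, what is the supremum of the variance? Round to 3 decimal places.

For fixed mean μ the Beta variance is μ(1−μ)/(α+β+1), increasing as α+β decreases.
Its least upper bound (not attained) is μ(1−μ) = 0.695·0.305 = 0.212.

0.212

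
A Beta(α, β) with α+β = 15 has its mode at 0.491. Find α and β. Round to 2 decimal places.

α = 7.38, β = 7.62

For α,β>1 the mode is (α−1)/(α+β−2), so α = mode·(κ−2)+1 = 0.491×13+1 = 7.38.
And β = (1−mode)·(κ−2)+1 = 0.509×13+1 = 7.62.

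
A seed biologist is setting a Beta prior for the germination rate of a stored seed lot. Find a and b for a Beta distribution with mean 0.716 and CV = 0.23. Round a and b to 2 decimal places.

σ = CV·μ = 0.23×0.716 = 0.16468, so σ² = 0.027120.
s+1 = μ(1−μ)/σ² = 0.203344/0.027120 = 7.4981, so s = a+b = 6.4981.
a = μs = 4.65, b = (1−μ)s = 1.85.

a = 4.65, b = 1.85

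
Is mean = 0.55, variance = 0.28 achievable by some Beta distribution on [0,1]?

The Beta variance bound is σ² < μ(1−μ).
Here μ(1−μ) = 0.55×0.45 = 0.2475, and 0.28 ≥ 0.2475.

No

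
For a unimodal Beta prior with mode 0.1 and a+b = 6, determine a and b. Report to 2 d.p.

For a,b>1 the mode is (a−1)/(a+b−2), so a = mode·(κ−2)+1 = 0.1×4+1 = 1.40.
And b = (1−mode)·(κ−2)+1 = 0.9×4+1 = 4.60.

a = 1.40, b = 4.60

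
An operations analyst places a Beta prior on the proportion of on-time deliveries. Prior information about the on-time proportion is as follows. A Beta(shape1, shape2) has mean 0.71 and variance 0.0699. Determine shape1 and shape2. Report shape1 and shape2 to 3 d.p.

shape1 = 1.381, shape2 = 0.564

Write ν = shape1+shape2; then shape1 = μν and Var = μ(1−μ)/(ν+1).
ν = μ(1−μ)/Var − 1 = 0.2059/0.0699 − 1 = 1.9456.
shape1 = 0.71·1.9456 = 1.381, shape2 = 0.29·1.9456 = 0.564.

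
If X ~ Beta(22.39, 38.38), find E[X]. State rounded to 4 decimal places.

0.3684

E[X] = α/(α+β) = 22.39/60.77 = 0.3684.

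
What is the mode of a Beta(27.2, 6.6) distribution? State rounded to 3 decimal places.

0.824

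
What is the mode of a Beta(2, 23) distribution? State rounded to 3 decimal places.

0.043

With α,β > 1, mode = (α−1)/(α+β−2) = 1/23 = 0.043.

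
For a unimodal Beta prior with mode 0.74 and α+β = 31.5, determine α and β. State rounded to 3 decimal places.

α = 22.830, β = 8.670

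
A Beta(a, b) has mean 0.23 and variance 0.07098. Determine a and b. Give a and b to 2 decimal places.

a = 0.34, b = 1.15

By moment matching, a+b = μ(1−μ)/σ² − 1 = (0.23·0.77)/0.07098 − 1 = 2.4951 − 1 = 1.4951.
Since a/(a+b) = μ, a = 0.23·1.4951 = 0.34 and b = 0.77·1.4951 = 1.15.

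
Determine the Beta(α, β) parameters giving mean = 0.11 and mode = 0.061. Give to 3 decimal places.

α = 1.971, β = 15.947

Let s = α+β. Mean gives α = μs = 0.11s; mode gives (α−1)/(s−2) = 0.061.
Substituting: 0.11s − 1 = 0.061(s−2) = 0.061s − 0.122, so 0.049s = 0.878 and s = 17.9184.
Then α = 0.11×17.9184 = 1.971 and β = s−α = 15.947.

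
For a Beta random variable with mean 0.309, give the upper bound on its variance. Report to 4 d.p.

Var = μ(1−μ)/(α+β+1), which approaches μ(1−μ) as α+β → 0.
So the supremum is μ(1−μ) = 0.309×0.691 = 0.2135.

0.2135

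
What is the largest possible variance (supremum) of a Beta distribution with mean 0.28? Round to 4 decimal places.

0.2016

For fixed mean μ the Beta variance is μ(1−μ)/(α+β+1), increasing as α+β decreases.
Its least upper bound (not attained) is μ(1−μ) = 0.28·0.72 = 0.2016.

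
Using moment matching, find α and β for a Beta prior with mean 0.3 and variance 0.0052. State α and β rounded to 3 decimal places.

α = 11.815, β = 27.569

Let s = α+β. The Beta variance is μ(1−μ)/(s+1).
So s+1 = μ(1−μ)/σ² = (0.3×0.7)/0.0052 = 0.21/0.0052 = 40.3846, giving s = 39.3846.
Then α = μs = 0.3×39.3846 = 11.815 and β = (1−μ)s = 0.7×39.3846 = 27.569.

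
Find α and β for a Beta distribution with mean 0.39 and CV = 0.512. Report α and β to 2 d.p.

α = 1.94, β = 3.03

σ = CV·μ = 0.512×0.39 = 0.19968, so σ² = 0.039872.
s+1 = μ(1−μ)/σ² = 0.2379/0.039872 = 5.9666, so s = α+β = 4.9666.
α = μs = 1.94, β = (1−μ)s = 3.03.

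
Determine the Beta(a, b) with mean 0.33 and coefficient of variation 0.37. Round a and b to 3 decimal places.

Var = (CV·μ)² = (0.37×0.33)² = 0.014908.
a+b = μ(1−μ)/Var − 1 = 0.2211/0.014908 − 1 = 13.8306.
Thus a = 0.33·13.8306 = 4.564 and b = 0.67·13.8306 = 9.266.

a = 4.564, b = 9.266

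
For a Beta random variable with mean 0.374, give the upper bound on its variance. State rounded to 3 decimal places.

For fixed mean μ the Beta variance is μ(1−μ)/(α+β+1), increasing as α+β decreases.
Its least upper bound (not attained) is μ(1−μ) = 0.374·0.626 = 0.234.

0.234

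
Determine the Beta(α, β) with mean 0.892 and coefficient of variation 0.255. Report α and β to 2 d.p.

σ = CV·μ = 0.255×0.892 = 0.22746, so σ² = 0.051738.
s+1 = μ(1−μ)/σ² = 0.096336/0.051738 = 1.8620, so s = α+β = 0.8620.
α = μs = 0.77, β = (1−μ)s = 0.09.

α = 0.77, β = 0.09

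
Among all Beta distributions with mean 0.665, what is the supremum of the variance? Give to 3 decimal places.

For fixed mean μ the Beta variance is μ(1−μ)/(α+β+1), increasing as α+β decreases.
Its least upper bound (not attained) is μ(1−μ) = 0.665·0.335 = 0.223.

0.223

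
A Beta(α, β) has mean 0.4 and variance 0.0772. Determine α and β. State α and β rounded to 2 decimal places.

α = 0.84, β = 1.27

Let s = α+β. The Beta variance is μ(1−μ)/(s+1).
So s+1 = μ(1−μ)/σ² = (0.4×0.6)/0.0772 = 0.24/0.0772 = 3.1088, giving s = 2.1088.
Then α = μs = 0.4×2.1088 = 0.84 and β = (1−μ)s = 0.6×2.1088 = 1.27.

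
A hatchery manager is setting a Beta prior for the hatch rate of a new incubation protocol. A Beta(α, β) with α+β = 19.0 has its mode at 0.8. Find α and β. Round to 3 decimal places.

α = 14.600, β = 4.400

Since the density peak of Beta(α,β) is at (α−1)/(α+β−2),
α = 1 + 0.8(19.0−2) = 14.600 and β = 19.0 − 14.600 = 4.400.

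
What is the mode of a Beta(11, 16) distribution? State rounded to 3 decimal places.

0.400

With α,β > 1, mode = (α−1)/(α+β−2) = 10/25 = 0.400.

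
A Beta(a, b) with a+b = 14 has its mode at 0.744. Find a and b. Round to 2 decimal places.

a = 9.93, b = 4.07

Since the density peak of Beta(a,b) is at (a−1)/(a+b−2),
a = 1 + 0.744(14−2) = 9.93 and b = 14 − 9.93 = 4.07.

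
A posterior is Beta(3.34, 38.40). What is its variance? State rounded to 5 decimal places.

μ = 3.34/41.74 = 0.080019; Var = μ(1−μ)/(α+β+1) = 0.0736161/42.74 = 0.00172.

0.00172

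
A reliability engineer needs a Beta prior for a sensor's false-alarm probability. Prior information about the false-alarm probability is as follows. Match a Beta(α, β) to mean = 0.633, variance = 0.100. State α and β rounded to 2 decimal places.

Let s = α+β. The Beta variance is μ(1−μ)/(s+1).
So s+1 = μ(1−μ)/σ² = (0.633×0.367)/0.100 = 0.232311/0.100 = 2.3231, giving s = 1.3231.
Then α = μs = 0.633×1.3231 = 0.84 and β = (1−μ)s = 0.367×1.3231 = 0.49.

α = 0.84, β = 0.49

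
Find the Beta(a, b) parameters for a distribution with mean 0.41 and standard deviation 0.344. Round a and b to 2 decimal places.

Variance = 0.344² = 0.118336. The moment-matching identity a+b = μ(1−μ)/Var − 1 gives
a+b = 0.2419/0.118336 − 1 = 1.0442, so a = μ·1.0442 = 0.43 and b = (1−μ)·1.0442 = 0.62.

a = 0.43, b = 0.62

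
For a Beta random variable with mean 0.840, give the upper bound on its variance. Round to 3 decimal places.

For fixed mean μ the Beta variance is μ(1−μ)/(α+β+1), increasing as α+β decreases.
Its least upper bound (not attained) is μ(1−μ) = 0.840·0.160 = 0.134.

0.134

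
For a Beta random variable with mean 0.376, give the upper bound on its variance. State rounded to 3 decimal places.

0.235

For fixed mean μ the Beta variance is μ(1−μ)/(α+β+1), increasing as α+β decreases.
Its least upper bound (not attained) is μ(1−μ) = 0.376·0.624 = 0.235.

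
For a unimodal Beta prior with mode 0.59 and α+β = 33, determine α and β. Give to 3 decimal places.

Since the density peak of Beta(α,β) is at (α−1)/(α+β−2),
α = 1 + 0.59(33−2) = 19.290 and β = 33 − 19.290 = 13.710.

α = 19.290, β = 13.710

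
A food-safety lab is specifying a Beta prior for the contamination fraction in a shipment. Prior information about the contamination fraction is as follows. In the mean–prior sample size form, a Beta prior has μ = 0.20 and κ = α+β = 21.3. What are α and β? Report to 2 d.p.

Split κ in proportion μ : (1−μ): α = 0.20·21.3 = 4.26, β = 21.3 − 4.26 = 17.04.

α = 4.26, β = 17.04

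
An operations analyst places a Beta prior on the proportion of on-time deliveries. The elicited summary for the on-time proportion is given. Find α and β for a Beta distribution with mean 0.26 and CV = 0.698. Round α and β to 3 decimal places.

α = 1.259, β = 3.583

σ = CV·μ = 0.698×0.26 = 0.18148, so σ² = 0.032935.
s+1 = μ(1−μ)/σ² = 0.1924/0.032935 = 5.8418, so s = α+β = 4.8418.
α = μs = 1.259, β = (1−μ)s = 3.583.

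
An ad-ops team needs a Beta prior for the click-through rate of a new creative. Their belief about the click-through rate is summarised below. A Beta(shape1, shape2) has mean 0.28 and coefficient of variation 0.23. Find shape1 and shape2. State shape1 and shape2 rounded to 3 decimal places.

shape1 = 13.331, shape2 = 34.279

Var = (CV·μ)² = (0.23×0.28)² = 0.004147.
shape1+shape2 = μ(1−μ)/Var − 1 = 0.2016/0.004147 − 1 = 47.6092.
Thus shape1 = 0.28·47.6092 = 13.331 and shape2 = 0.72·47.6092 = 34.279.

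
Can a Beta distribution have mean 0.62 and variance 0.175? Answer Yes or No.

The Beta variance bound is σ² < μ(1−μ).
Here μ(1−μ) = 0.62×0.38 = 0.2356, and 0.175 < 0.2356.

Yes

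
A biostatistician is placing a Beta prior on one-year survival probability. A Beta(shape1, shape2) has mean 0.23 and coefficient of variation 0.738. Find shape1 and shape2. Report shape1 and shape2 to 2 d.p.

shape1 = 1.18, shape2 = 3.96

σ = CV·μ = 0.738×0.23 = 0.16974, so σ² = 0.028812.
s+1 = μ(1−μ)/σ² = 0.1771/0.028812 = 6.1468, so s = shape1+shape2 = 5.1468.
shape1 = μs = 1.18, shape2 = (1−μ)s = 3.96.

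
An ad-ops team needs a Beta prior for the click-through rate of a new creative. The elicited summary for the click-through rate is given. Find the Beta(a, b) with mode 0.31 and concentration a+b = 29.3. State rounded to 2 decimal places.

a = 9.46, b = 19.84

For a,b>1 the mode is (a−1)/(a+b−2), so a = mode·(κ−2)+1 = 0.31×27.3+1 = 9.46.
And b = (1−mode)·(κ−2)+1 = 0.69×27.3+1 = 19.84.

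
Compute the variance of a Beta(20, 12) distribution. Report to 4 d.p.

0.0071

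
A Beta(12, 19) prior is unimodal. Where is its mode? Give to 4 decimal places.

0.3793

With α,β > 1, mode = (α−1)/(α+β−2) = 11/29 = 0.3793.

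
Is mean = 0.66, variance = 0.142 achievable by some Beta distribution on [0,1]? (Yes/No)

A Beta with mean μ has variance μ(1−μ)/(α+β+1) < μ(1−μ).
Here μ(1−μ) = 0.66×0.34 = 0.2244, and 0.142 < 0.2244.

Yes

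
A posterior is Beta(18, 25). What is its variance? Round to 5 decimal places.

μ = 18/43 = 0.418605; Var = μ(1−μ)/(α+β+1) = 0.2433748/44 = 0.00553.

0.00553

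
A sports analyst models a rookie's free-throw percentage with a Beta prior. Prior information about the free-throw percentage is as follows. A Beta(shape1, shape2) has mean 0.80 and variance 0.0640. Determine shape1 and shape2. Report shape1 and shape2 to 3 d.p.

Write ν = shape1+shape2; then shape1 = μν and Var = μ(1−μ)/(ν+1).
ν = μ(1−μ)/Var − 1 = 0.1600/0.0640 − 1 = 1.5000.
shape1 = 0.80·1.5000 = 1.200, shape2 = 0.20·1.5000 = 0.300.

shape1 = 1.200, shape2 = 0.300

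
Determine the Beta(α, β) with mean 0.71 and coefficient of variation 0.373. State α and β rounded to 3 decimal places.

Var = (CV·μ)² = (0.373×0.71)² = 0.070135.
α+β = μ(1−μ)/Var − 1 = 0.2059/0.070135 − 1 = 1.9358.
Thus α = 0.71·1.9358 = 1.374 and β = 0.29·1.9358 = 0.561.

α = 1.374, β = 0.561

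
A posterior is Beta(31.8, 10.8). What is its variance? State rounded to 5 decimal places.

0.00434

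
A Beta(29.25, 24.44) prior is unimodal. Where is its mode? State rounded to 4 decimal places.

The density x^(α−1)(1−x)^(β−1) is maximised at (α−1)/(α+β−2) = 28.25/51.69 = 0.5465.

0.5465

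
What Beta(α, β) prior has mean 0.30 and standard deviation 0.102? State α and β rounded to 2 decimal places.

α = 5.76, β = 13.43

First σ² = 0.010404. Setting α = μn, β = (1−μ)n with n = α+β,
μ(1−μ)/(n+1) = 0.010404 ⇒ n+1 = 0.2100/0.010404 = 20.1845 ⇒ n = 19.1845.
Hence α = 0.30×19.1845 = 5.76, β = 0.70×19.1845 = 13.43.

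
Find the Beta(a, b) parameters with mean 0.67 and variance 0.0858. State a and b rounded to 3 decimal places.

a = 1.057, b = 0.520

Write ν = a+b; then a = μν and Var = μ(1−μ)/(ν+1).
ν = μ(1−μ)/Var − 1 = 0.2211/0.0858 − 1 = 1.5769.
a = 0.67·1.5769 = 1.057, b = 0.33·1.5769 = 0.520.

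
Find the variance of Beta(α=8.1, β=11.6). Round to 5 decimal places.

0.01170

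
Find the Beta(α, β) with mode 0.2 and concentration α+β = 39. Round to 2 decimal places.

α = 8.40, β = 30.60

For α,β>1 the mode is (α−1)/(α+β−2), so α = mode·(κ−2)+1 = 0.2×37+1 = 8.40.
And β = (1−mode)·(κ−2)+1 = 0.8×37+1 = 30.60.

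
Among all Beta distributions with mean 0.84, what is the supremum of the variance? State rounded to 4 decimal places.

Var = μ(1−μ)/(α+β+1), which approaches μ(1−μ) as α+β → 0.
So the supremum is μ(1−μ) = 0.84×0.16 = 0.1344.

0.1344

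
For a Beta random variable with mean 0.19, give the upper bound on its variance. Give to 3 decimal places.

0.154

Var = μ(1−μ)/(α+β+1), which approaches μ(1−μ) as α+β → 0.
So the supremum is μ(1−μ) = 0.19×0.81 = 0.154.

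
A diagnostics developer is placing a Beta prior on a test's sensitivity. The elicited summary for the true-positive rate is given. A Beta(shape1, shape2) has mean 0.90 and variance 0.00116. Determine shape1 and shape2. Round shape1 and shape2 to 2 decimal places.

shape1 = 68.93, shape2 = 7.66

Write ν = shape1+shape2; then shape1 = μν and Var = μ(1−μ)/(ν+1).
ν = μ(1−μ)/Var − 1 = 0.0900/0.00116 − 1 = 76.5862.
shape1 = 0.90·76.5862 = 68.93, shape2 = 0.10·76.5862 = 7.66.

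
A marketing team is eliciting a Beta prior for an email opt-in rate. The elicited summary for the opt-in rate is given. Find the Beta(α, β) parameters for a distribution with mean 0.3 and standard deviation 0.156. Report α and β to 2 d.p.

α = 2.29, β = 5.34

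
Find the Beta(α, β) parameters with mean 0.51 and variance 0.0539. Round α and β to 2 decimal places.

α = 1.85, β = 1.78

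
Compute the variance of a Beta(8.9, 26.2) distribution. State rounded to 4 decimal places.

0.0052

α+β = 35.1 and αβ = 233.18, so Var = αβ/[(α+β)²(α+β+1)] = 233.18/44475.561 = 0.0052.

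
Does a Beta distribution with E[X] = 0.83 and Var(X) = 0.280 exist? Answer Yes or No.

No

The Beta variance bound is σ² < μ(1−μ).
Here μ(1−μ) = 0.83×0.17 = 0.1411, and 0.280 ≥ 0.1411.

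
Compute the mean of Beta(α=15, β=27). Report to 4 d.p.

0.3571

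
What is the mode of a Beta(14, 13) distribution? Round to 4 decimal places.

0.5200

The density x^(α−1)(1−x)^(β−1) is maximised at (α−1)/(α+β−2) = 13/25 = 0.5200.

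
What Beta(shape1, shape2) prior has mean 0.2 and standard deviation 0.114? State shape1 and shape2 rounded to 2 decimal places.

Variance = 0.114² = 0.012996. The moment-matching identity shape1+shape2 = μ(1−μ)/Var − 1 gives
shape1+shape2 = 0.16/0.012996 − 1 = 11.3115, so shape1 = μ·11.3115 = 2.26 and shape2 = (1−μ)·11.3115 = 9.05.

shape1 = 2.26, shape2 = 9.05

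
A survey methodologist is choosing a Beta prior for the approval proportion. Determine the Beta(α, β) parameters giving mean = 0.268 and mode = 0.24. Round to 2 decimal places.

α = 4.98, β = 13.59

Let s = α+β. Mean gives α = μs = 0.268s; mode gives (α−1)/(s−2) = 0.24.
Substituting: 0.268s − 1 = 0.24(s−2) = 0.24s − 0.48, so 0.028s = 0.52 and s = 18.5714.
Then α = 0.268×18.5714 = 4.98 and β = s−α = 13.59.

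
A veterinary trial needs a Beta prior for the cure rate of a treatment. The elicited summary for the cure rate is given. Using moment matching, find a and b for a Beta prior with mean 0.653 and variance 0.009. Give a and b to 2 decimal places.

By moment matching, a+b = μ(1−μ)/σ² − 1 = (0.653·0.347)/0.009 − 1 = 25.1768 − 1 = 24.1768.
Since a/(a+b) = μ, a = 0.653·24.1768 = 15.79 and b = 0.347·24.1768 = 8.39.

a = 15.79, b = 8.39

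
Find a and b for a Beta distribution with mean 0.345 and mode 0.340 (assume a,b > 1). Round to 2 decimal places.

a = 22.08, b = 41.92

Let s = a+b. Mean gives a = μs = 0.345s; mode gives (a−1)/(s−2) = 0.340.
Substituting: 0.345s − 1 = 0.340(s−2) = 0.340s − 0.680, so 0.005s = 0.320 and s = 64.0000.
Then a = 0.345×64.0000 = 22.08 and b = s−a = 41.92.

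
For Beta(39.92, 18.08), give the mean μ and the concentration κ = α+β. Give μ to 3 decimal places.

μ = 0.688, κ = 58.00

κ = α+β = 39.92+18.08 = 58.00; μ = α/κ = 39.92/58.00 = 0.688.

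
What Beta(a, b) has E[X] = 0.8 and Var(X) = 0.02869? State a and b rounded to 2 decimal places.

By moment matching, a+b = μ(1−μ)/σ² − 1 = (0.8·0.2)/0.02869 − 1 = 5.5769 − 1 = 4.5769.
Since a/(a+b) = μ, a = 0.8·4.5769 = 3.66 and b = 0.2·4.5769 = 0.92.

a = 3.66, b = 0.92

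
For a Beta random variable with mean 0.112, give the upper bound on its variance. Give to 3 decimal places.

0.099

For fixed mean μ the Beta variance is μ(1−μ)/(α+β+1), increasing as α+β decreases.
Its least upper bound (not attained) is μ(1−μ) = 0.112·0.888 = 0.099.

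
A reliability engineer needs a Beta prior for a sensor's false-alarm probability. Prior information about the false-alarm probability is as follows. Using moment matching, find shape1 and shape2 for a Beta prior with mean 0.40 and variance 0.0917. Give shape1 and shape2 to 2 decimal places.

shape1 = 0.65, shape2 = 0.97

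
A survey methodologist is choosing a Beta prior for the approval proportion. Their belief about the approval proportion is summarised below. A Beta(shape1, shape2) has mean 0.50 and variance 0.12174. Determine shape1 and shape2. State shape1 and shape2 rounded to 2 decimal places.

Write ν = shape1+shape2; then shape1 = μν and Var = μ(1−μ)/(ν+1).
ν = μ(1−μ)/Var − 1 = 0.2500/0.12174 − 1 = 1.0536.
shape1 = 0.50·1.0536 = 0.53, shape2 = 0.50·1.0536 = 0.53.

shape1 = 0.53, shape2 = 0.53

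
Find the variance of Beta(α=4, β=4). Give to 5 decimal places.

0.02778

μ = 4/8 = 0.500000; Var = μ(1−μ)/(α+β+1) = 0.2500000/9 = 0.02778.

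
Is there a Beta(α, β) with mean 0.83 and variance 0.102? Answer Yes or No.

A Beta with mean μ has variance μ(1−μ)/(α+β+1) < μ(1−μ).
Here μ(1−μ) = 0.83×0.17 = 0.1411, and 0.102 < 0.1411.

Yes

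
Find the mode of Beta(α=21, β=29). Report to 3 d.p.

0.417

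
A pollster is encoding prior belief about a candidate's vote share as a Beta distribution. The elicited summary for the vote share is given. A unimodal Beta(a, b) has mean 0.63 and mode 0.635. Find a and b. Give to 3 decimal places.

With s = a+b: μ = a/s and mode = (a−1)/(s−2). Eliminating a = μs,
μs − 1 = m(s−2) ⇒ s(μ−m) = 1−2m ⇒ s = -0.270/-0.005 = 54.0000.
So a = μs = 34.020, b = (1−μ)s = 19.980.

a = 34.020, b = 19.980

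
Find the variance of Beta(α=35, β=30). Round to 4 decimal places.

0.0038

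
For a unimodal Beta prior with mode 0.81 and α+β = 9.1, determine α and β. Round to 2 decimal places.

Since the density peak of Beta(α,β) is at (α−1)/(α+β−2),
α = 1 + 0.81(9.1−2) = 6.75 and β = 9.1 − 6.75 = 2.35.

α = 6.75, β = 2.35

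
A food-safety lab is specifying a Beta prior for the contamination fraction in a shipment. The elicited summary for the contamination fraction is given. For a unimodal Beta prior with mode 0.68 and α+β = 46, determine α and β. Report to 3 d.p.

α = 30.920, β = 15.080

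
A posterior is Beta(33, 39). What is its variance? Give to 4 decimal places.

Var = αβ/[(α+β)²(α+β+1)] = (33×39)/(72²×73) = 1287/378432 = 0.0034.

0.0034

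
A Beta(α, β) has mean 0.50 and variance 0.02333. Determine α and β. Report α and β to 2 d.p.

α = 4.86, β = 4.86

Write ν = α+β; then α = μν and Var = μ(1−μ)/(ν+1).
ν = μ(1−μ)/Var − 1 = 0.2500/0.02333 − 1 = 9.7158.
α = 0.50·9.7158 = 4.86, β = 0.50·9.7158 = 4.86.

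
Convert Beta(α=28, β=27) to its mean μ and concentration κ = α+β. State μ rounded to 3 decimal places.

μ = 0.509, κ = 55

κ = α+β = 28+27 = 55; μ = α/κ = 28/55 = 0.509.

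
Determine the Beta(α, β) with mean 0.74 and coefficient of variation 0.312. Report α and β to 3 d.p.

Var = (CV·μ)² = (0.312×0.74)² = 0.053306.
α+β = μ(1−μ)/Var − 1 = 0.1924/0.053306 − 1 = 2.6094.
Thus α = 0.74·2.6094 = 1.931 and β = 0.26·2.6094 = 0.678.

α = 1.931, β = 0.678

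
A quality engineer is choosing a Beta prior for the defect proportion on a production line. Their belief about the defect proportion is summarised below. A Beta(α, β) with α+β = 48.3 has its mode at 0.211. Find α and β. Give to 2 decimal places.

α = 10.77, β = 37.53

Since the density peak of Beta(α,β) is at (α−1)/(α+β−2),
α = 1 + 0.211(48.3−2) = 10.77 and β = 48.3 − 10.77 = 37.53.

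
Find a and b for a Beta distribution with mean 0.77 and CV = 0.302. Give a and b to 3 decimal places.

a = 1.752, b = 0.523

Var = (CV·μ)² = (0.302×0.77)² = 0.054075.
a+b = μ(1−μ)/Var − 1 = 0.1771/0.054075 − 1 = 2.2751.
Thus a = 0.77·2.2751 = 1.752 and b = 0.23·2.2751 = 0.523.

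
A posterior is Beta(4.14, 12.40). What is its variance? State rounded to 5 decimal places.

Var = αβ/[(α+β)²(α+β+1)] = (4.14×12.40)/(16.54²×17.54) = 51.3360/4798.445864 = 0.01070.

0.01070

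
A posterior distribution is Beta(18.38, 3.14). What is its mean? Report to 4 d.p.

The Beta mean is α/(α+β) = 18.38/(18.38+3.14) = 0.8541.

0.8541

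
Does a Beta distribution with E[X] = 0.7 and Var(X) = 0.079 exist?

The Beta variance bound is σ² < μ(1−μ).
Here μ(1−μ) = 0.7×0.3 = 0.21, and 0.079 < 0.21.

Yes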